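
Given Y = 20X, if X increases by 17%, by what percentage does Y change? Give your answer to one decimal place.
17.0%

For Y = 20X:
If X → X(1 + 0.17)
Then Y → Y · (1 + 0.17)^1
     = Y · 1.1700

Percentage change = ((1 + 0.17)^1 − 1) × 100% = 17.0%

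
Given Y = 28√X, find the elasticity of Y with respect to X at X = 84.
Elasticity = 1/2

Elasticity = (dY/dX) · (X/Y)

dY/dX = 14/√X
At X = 84: dY/dX = √21/3, Y = 56·√21

Elasticity = (√21/3) · (84 / (56·√21)) = 1/2

Interpretation: for a small percentage change in X, the percentage change in Y is approximately 0.50 times as large.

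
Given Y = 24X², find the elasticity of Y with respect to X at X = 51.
Elasticity = 2

Elasticity = (dY/dX) · (X/Y)

dY/dX = 48·X
At X = 51: dY/dX = 2448, Y = 62424

Elasticity = 2448 · (51 / 62424) = 2

Interpretation: for a small percentage change in X, the percentage change in Y is approximately 2.00 times as large.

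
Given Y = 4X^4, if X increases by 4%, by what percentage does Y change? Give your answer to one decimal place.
17.0%

For Y = 4X^4:
If X → X(1 + 0.04)
Then Y → Y · (1 + 0.04)^4
     ≈ Y · 1.1699

Percentage change = ((1 + 0.04)^4 − 1) × 100% ≈ 17.0%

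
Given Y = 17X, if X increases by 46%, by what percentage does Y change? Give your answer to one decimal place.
46.0%

For Y = 17X:
If X → X(1 + 0.46)
Then Y → Y · (1 + 0.46)^1
     = Y · 1.4600

Percentage change = ((1 + 0.46)^1 − 1) × 100% = 46.0%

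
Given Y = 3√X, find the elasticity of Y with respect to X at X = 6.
Elasticity = 1/2

Elasticity = (dY/dX) · (X/Y)

dY/dX = 3/(2·√X)
At X = 6: dY/dX = √6/4, Y = 3·√6

Elasticity = (√6/4) · (6 / (3·√6)) = 1/2

Interpretation: for a small percentage change in X, the percentage change in Y is approximately 0.50 times as large.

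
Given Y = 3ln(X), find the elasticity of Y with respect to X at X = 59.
Elasticity = 1/ln(59) ≈ 0.2452

Elasticity = (dY/dX) · (X/Y)

dY/dX = 3/X
At X = 59: dY/dX = 3/59, Y = 3·ln(59)

Elasticity = (3/59) · (59 / (3·ln(59))) = 1/ln(59) ≈ 0.2452

Interpretation: for a small percentage change in X, the percentage change in Y is approximately 0.25 times as large.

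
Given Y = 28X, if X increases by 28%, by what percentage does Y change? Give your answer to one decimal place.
28.0%

For Y = 28X:
If X → X(1 + 0.28)
Then Y → Y · (1 + 0.28)^1
     = Y · 1.2800

Percentage change = ((1 + 0.28)^1 − 1) × 100% = 28.0%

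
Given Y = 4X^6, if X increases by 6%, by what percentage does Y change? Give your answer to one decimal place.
41.9%

For Y = 4X^6:
If X → X(1 + 0.06)
Then Y → Y · (1 + 0.06)^6
     ≈ Y · 1.4185

Percentage change = ((1 + 0.06)^6 − 1) × 100% ≈ 41.9%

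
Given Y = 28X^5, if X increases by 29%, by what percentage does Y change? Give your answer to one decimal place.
257.2%

For Y = 28X^5:
If X → X(1 + 0.29)
Then Y → Y · (1 + 0.29)^5
     ≈ Y · 3.5723

Percentage change = ((1 + 0.29)^5 − 1) × 100% ≈ 257.2%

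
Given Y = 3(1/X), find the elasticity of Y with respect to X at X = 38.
Elasticity = -1

Elasticity = (dY/dX) · (X/Y)

dY/dX = -3/X²
At X = 38: dY/dX = -3/1444, Y = 3/38

Elasticity = (-3/1444) · (38 / (3/38)) = -1

Interpretation: for a small percentage change in X, the percentage change in Y is approximately -1.00 times as large.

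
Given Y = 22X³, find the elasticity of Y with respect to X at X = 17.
Elasticity = 3

Elasticity = (dY/dX) · (X/Y)

dY/dX = 66·X²
At X = 17: dY/dX = 19074, Y = 108086

Elasticity = 19074 · (17 / 108086) = 3

Interpretation: for a small percentage change in X, the percentage change in Y is approximately 3.00 times as large.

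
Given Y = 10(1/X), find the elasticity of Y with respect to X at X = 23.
Elasticity = -1

Elasticity = (dY/dX) · (X/Y)

dY/dX = -10/X²
At X = 23: dY/dX = -10/529, Y = 10/23

Elasticity = (-10/529) · (23 / (10/23)) = -1

Interpretation: for a small percentage change in X, the percentage change in Y is approximately -1.00 times as large.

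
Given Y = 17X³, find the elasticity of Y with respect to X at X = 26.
Elasticity = 3

Elasticity = (dY/dX) · (X/Y)

dY/dX = 51·X²
At X = 26: dY/dX = 34476, Y = 298792

Elasticity = 34476 · (26 / 298792) = 3

Interpretation: for a small percentage change in X, the percentage change in Y is approximately 3.00 times as large.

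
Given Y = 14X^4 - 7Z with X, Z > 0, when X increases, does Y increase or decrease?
Y increases

Taking the partial derivative:
∂Y/∂X = 56X^3

∂Y/∂X = 56X^3 > 0 (assuming positive values)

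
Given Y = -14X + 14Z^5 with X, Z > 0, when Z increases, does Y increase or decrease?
Y increases

Taking the partial derivative:
∂Y/∂Z = 70Z^4

∂Y/∂Z = 70Z^4 > 0 (assuming positive values)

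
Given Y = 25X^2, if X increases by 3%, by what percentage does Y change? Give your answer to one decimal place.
6.1%

For Y = 25X^2:
If X → X(1 + 0.03)
Then Y → Y · (1 + 0.03)^2
     = Y · 1.0609

Percentage change = ((1 + 0.03)^2 − 1) × 100% ≈ 6.1%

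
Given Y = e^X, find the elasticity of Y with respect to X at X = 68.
Elasticity = 68

Elasticity = (dY/dX) · (X/Y)

dY/dX = e^X
At X = 68: dY/dX = e^68, Y = e^68

Elasticity = (e^68) · (68 / (e^68)) = 68

Interpretation: for a small percentage change in X, the percentage change in Y is approximately 68.00 times as large.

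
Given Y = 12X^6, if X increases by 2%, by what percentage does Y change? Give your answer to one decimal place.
12.6%

For Y = 12X^6:
If X → X(1 + 0.02)
Then Y → Y · (1 + 0.02)^6
     ≈ Y · 1.1262

Percentage change = ((1 + 0.02)^6 − 1) × 100% ≈ 12.6%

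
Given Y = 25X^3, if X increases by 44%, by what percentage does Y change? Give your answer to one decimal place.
198.6%

For Y = 25X^3:
If X → X(1 + 0.44)
Then Y → Y · (1 + 0.44)^3
     ≈ Y · 2.9860

Percentage change = ((1 + 0.44)^3 − 1) × 100% ≈ 198.6%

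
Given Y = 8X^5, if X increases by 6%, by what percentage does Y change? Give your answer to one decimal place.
33.8%

For Y = 8X^5:
If X → X(1 + 0.06)
Then Y → Y · (1 + 0.06)^5
     ≈ Y · 1.3382

Percentage change = ((1 + 0.06)^5 − 1) × 100% ≈ 33.8%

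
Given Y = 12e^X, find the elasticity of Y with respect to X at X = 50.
Elasticity = 50

Elasticity = (dY/dX) · (X/Y)

dY/dX = 12·e^X
At X = 50: dY/dX = 12·e^50, Y = 12·e^50

Elasticity = (12·e^50) · (50 / (12·e^50)) = 50

Interpretation: for a small percentage change in X, the percentage change in Y is approximately 50.00 times as large.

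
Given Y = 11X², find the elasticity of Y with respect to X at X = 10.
Elasticity = 2

Elasticity = (dY/dX) · (X/Y)

dY/dX = 22·X
At X = 10: dY/dX = 220, Y = 1100

Elasticity = 220 · (10 / 1100) = 2

Interpretation: for a small percentage change in X, the percentage change in Y is approximately 2.00 times as large.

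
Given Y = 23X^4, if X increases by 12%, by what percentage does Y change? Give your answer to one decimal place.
57.4%

For Y = 23X^4:
If X → X(1 + 0.12)
Then Y → Y · (1 + 0.12)^4
     ≈ Y · 1.5735

Percentage change = ((1 + 0.12)^4 − 1) × 100% ≈ 57.4%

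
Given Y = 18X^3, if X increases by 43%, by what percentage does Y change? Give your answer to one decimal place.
192.4%

For Y = 18X^3:
If X → X(1 + 0.43)
Then Y → Y · (1 + 0.43)^3
     ≈ Y · 2.9242

Percentage change = ((1 + 0.43)^3 − 1) × 100% ≈ 192.4%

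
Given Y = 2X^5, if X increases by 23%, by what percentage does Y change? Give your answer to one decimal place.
181.5%

For Y = 2X^5:
If X → X(1 + 0.23)
Then Y → Y · (1 + 0.23)^5
     ≈ Y · 2.8153

Percentage change = ((1 + 0.23)^5 − 1) × 100% ≈ 181.5%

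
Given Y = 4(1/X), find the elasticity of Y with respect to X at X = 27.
Elasticity = -1

Elasticity = (dY/dX) · (X/Y)

dY/dX = -4/X²
At X = 27: dY/dX = -4/729, Y = 4/27

Elasticity = (-4/729) · (27 / (4/27)) = -1

Interpretation: for a small percentage change in X, the percentage change in Y is approximately -1.00 times as large.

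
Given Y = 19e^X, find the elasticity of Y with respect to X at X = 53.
Elasticity = 53

Elasticity = (dY/dX) · (X/Y)

dY/dX = 19·e^X
At X = 53: dY/dX = 19·e^53, Y = 19·e^53

Elasticity = (19·e^53) · (53 / (19·e^53)) = 53

Interpretation: for a small percentage change in X, the percentage change in Y is approximately 53.00 times as large.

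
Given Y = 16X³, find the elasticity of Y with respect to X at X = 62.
Elasticity = 3

Elasticity = (dY/dX) · (X/Y)

dY/dX = 48·X²
At X = 62: dY/dX = 184512, Y = 3813248

Elasticity = 184512 · (62 / 3813248) = 3

Interpretation: for a small percentage change in X, the percentage change in Y is approximately 3.00 times as large.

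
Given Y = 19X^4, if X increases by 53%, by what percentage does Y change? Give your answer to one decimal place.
448.0%

For Y = 19X^4:
If X → X(1 + 0.53)
Then Y → Y · (1 + 0.53)^4
     ≈ Y · 5.4798

Percentage change = ((1 + 0.53)^4 − 1) × 100% ≈ 448.0%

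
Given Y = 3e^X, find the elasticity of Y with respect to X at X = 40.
Elasticity = 40

Elasticity = (dY/dX) · (X/Y)

dY/dX = 3·e^X
At X = 40: dY/dX = 3·e^40, Y = 3·e^40

Elasticity = (3·e^40) · (40 / (3·e^40)) = 40

Interpretation: for a small percentage change in X, the percentage change in Y is approximately 40.00 times as large.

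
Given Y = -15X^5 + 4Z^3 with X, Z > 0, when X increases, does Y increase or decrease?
Y decreases

Taking the partial derivative:
∂Y/∂X = -75X^4

∂Y/∂X = -75X^4 < 0 (assuming positive values)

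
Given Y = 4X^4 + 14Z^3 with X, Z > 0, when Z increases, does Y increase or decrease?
Y increases

Taking the partial derivative:
∂Y/∂Z = 42Z^2

∂Y/∂Z = 42Z^2 > 0 (assuming positive values)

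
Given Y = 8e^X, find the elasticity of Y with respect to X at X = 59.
Elasticity = 59

Elasticity = (dY/dX) · (X/Y)

dY/dX = 8·e^X
At X = 59: dY/dX = 8·e^59, Y = 8·e^59

Elasticity = (8·e^59) · (59 / (8·e^59)) = 59

Interpretation: for a small percentage change in X, the percentage change in Y is approximately 59.00 times as large.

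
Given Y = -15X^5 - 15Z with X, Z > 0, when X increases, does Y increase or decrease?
Y decreases

Taking the partial derivative:
∂Y/∂X = -75X^4

∂Y/∂X = -75X^4 < 0 (assuming positive values)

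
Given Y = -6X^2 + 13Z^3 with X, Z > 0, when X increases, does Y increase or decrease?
Y decreases

Taking the partial derivative:
∂Y/∂X = -12X

∂Y/∂X = -12X < 0 (assuming positive values)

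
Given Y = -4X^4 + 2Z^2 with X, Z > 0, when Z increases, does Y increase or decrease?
Y increases

Taking the partial derivative:
∂Y/∂Z = 4Z

∂Y/∂Z = 4Z > 0 (assuming positive values)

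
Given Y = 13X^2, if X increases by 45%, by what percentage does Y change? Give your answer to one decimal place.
110.3%

For Y = 13X^2:
If X → X(1 + 0.45)
Then Y → Y · (1 + 0.45)^2
     = Y · 2.1025

Percentage change = ((1 + 0.45)^2 − 1) × 100% ≈ 110.3%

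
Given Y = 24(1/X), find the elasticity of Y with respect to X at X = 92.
Elasticity = -1

Elasticity = (dY/dX) · (X/Y)

dY/dX = -24/X²
At X = 92: dY/dX = -3/1058, Y = 6/23

Elasticity = (-3/1058) · (92 / (6/23)) = -1

Interpretation: for a small percentage change in X, the percentage change in Y is approximately -1.00 times as large.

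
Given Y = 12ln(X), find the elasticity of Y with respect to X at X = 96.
Elasticity = 1/ln(96) ≈ 0.2191

Elasticity = (dY/dX) · (X/Y)

dY/dX = 12/X
At X = 96: dY/dX = 1/8, Y = 12·ln(96)

Elasticity = (1/8) · (96 / (12·ln(96))) = 1/ln(96) ≈ 0.2191

Interpretation: for a small percentage change in X, the percentage change in Y is approximately 0.22 times as large.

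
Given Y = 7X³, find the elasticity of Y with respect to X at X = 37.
Elasticity = 3

Elasticity = (dY/dX) · (X/Y)

dY/dX = 21·X²
At X = 37: dY/dX = 28749, Y = 354571

Elasticity = 28749 · (37 / 354571) = 3

Interpretation: for a small percentage change in X, the percentage change in Y is approximately 3.00 times as large.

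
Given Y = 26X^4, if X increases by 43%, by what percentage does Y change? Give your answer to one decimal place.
318.2%

For Y = 26X^4:
If X → X(1 + 0.43)
Then Y → Y · (1 + 0.43)^4
     ≈ Y · 4.1816

Percentage change = ((1 + 0.43)^4 − 1) × 100% ≈ 318.2%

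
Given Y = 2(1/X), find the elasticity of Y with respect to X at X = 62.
Elasticity = -1

Elasticity = (dY/dX) · (X/Y)

dY/dX = -2/X²
At X = 62: dY/dX = -1/1922, Y = 1/31

Elasticity = (-1/1922) · (62 / (1/31)) = -1

Interpretation: for a small percentage change in X, the percentage change in Y is approximately -1.00 times as large.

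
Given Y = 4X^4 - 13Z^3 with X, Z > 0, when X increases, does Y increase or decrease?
Y increases

Taking the partial derivative:
∂Y/∂X = 16X^3

∂Y/∂X = 16X^3 > 0 (assuming positive values)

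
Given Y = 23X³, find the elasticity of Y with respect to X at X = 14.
Elasticity = 3

Elasticity = (dY/dX) · (X/Y)

dY/dX = 69·X²
At X = 14: dY/dX = 13524, Y = 63112

Elasticity = 13524 · (14 / 63112) = 3

Interpretation: for a small percentage change in X, the percentage change in Y is approximately 3.00 times as large.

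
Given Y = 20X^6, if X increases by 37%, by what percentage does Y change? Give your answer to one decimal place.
561.2%

For Y = 20X^6:
If X → X(1 + 0.37)
Then Y → Y · (1 + 0.37)^6
     ≈ Y · 6.6119

Percentage change = ((1 + 0.37)^6 − 1) × 100% ≈ 561.2%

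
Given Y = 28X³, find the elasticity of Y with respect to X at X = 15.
Elasticity = 3

Elasticity = (dY/dX) · (X/Y)

dY/dX = 84·X²
At X = 15: dY/dX = 18900, Y = 94500

Elasticity = 18900 · (15 / 94500) = 3

Interpretation: for a small percentage change in X, the percentage change in Y is approximately 3.00 times as large.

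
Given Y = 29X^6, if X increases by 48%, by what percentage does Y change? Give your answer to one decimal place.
950.9%

For Y = 29X^6:
If X → X(1 + 0.48)
Then Y → Y · (1 + 0.48)^6
     ≈ Y · 10.5092

Percentage change = ((1 + 0.48)^6 − 1) × 100% ≈ 950.9%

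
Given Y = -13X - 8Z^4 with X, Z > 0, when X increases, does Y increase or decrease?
Y decreases

Taking the partial derivative:
∂Y/∂X = -13

∂Y/∂X = -13 < 0 (assuming positive values)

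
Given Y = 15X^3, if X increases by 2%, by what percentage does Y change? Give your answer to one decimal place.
6.1%

For Y = 15X^3:
If X → X(1 + 0.02)
Then Y → Y · (1 + 0.02)^3
     ≈ Y · 1.0612

Percentage change = ((1 + 0.02)^3 − 1) × 100% ≈ 6.1%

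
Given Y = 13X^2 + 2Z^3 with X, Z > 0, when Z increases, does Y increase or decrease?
Y increases

Taking the partial derivative:
∂Y/∂Z = 6Z^2

∂Y/∂Z = 6Z^2 > 0 (assuming positive values)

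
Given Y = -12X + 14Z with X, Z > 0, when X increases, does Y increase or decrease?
Y decreases

Taking the partial derivative:
∂Y/∂X = -12

∂Y/∂X = -12 < 0 (assuming positive values)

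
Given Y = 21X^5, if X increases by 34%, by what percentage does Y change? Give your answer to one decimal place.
332.0%

For Y = 21X^5:
If X → X(1 + 0.34)
Then Y → Y · (1 + 0.34)^5
     ≈ Y · 4.3204

Percentage change = ((1 + 0.34)^5 − 1) × 100% ≈ 332.0%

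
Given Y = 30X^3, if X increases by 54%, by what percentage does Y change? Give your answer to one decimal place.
265.2%

For Y = 30X^3:
If X → X(1 + 0.54)
Then Y → Y · (1 + 0.54)^3
     ≈ Y · 3.6523

Percentage change = ((1 + 0.54)^3 − 1) × 100% ≈ 265.2%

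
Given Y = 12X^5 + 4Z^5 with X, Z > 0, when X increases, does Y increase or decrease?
Y increases

Taking the partial derivative:
∂Y/∂X = 60X^4

∂Y/∂X = 60X^4 > 0 (assuming positive values)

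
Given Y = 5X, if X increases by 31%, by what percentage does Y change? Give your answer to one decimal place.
31.0%

For Y = 5X:
If X → X(1 + 0.31)
Then Y → Y · (1 + 0.31)^1
     = Y · 1.3100

Percentage change = ((1 + 0.31)^1 − 1) × 100% = 31.0%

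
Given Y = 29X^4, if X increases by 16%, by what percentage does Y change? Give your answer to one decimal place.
81.1%

For Y = 29X^4:
If X → X(1 + 0.16)
Then Y → Y · (1 + 0.16)^4
     ≈ Y · 1.8106

Percentage change = ((1 + 0.16)^4 − 1) × 100% ≈ 81.1%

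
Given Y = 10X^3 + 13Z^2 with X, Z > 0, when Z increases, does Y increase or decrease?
Y increases

Taking the partial derivative:
∂Y/∂Z = 26Z

∂Y/∂Z = 26Z > 0 (assuming positive values)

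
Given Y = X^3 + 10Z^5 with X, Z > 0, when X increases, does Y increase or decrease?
Y increases

Taking the partial derivative:
∂Y/∂X = 3X^2

∂Y/∂X = 3X^2 > 0 (assuming positive values)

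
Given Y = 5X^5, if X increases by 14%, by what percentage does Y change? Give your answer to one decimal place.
92.5%

For Y = 5X^5:
If X → X(1 + 0.14)
Then Y → Y · (1 + 0.14)^5
     ≈ Y · 1.9254

Percentage change = ((1 + 0.14)^5 − 1) × 100% ≈ 92.5%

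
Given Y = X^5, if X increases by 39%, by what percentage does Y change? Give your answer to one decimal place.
418.9%

For Y = X^5:
If X → X(1 + 0.39)
Then Y → Y · (1 + 0.39)^5
     ≈ Y · 5.1889

Percentage change = ((1 + 0.39)^5 − 1) × 100% ≈ 418.9%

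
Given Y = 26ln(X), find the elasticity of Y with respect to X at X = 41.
Elasticity = 1/ln(41) ≈ 0.2693

Elasticity = (dY/dX) · (X/Y)

dY/dX = 26/X
At X = 41: dY/dX = 26/41, Y = 26·ln(41)

Elasticity = (26/41) · (41 / (26·ln(41))) = 1/ln(41) ≈ 0.2693

Interpretation: for a small percentage change in X, the percentage change in Y is approximately 0.27 times as large.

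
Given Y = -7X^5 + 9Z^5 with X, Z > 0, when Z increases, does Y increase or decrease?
Y increases

Taking the partial derivative:
∂Y/∂Z = 45Z^4

∂Y/∂Z = 45Z^4 > 0 (assuming positive values)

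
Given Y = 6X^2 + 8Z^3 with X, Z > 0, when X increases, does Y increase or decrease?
Y increases

Taking the partial derivative:
∂Y/∂X = 12X

∂Y/∂X = 12X > 0 (assuming positive values)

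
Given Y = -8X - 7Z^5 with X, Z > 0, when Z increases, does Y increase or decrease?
Y decreases

Taking the partial derivative:
∂Y/∂Z = -35Z^4

∂Y/∂Z = -35Z^4 < 0 (assuming positive values)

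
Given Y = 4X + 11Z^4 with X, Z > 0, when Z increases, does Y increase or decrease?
Y increases

Taking the partial derivative:
∂Y/∂Z = 44Z^3

∂Y/∂Z = 44Z^3 > 0 (assuming positive values)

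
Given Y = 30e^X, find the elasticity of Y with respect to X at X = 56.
Elasticity = 56

Elasticity = (dY/dX) · (X/Y)

dY/dX = 30·e^X
At X = 56: dY/dX = 30·e^56, Y = 30·e^56

Elasticity = (30·e^56) · (56 / (30·e^56)) = 56

Interpretation: for a small percentage change in X, the percentage change in Y is approximately 56.00 times as large.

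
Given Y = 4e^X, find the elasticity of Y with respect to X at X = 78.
Elasticity = 78

Elasticity = (dY/dX) · (X/Y)

dY/dX = 4·e^X
At X = 78: dY/dX = 4·e^78, Y = 4·e^78

Elasticity = (4·e^78) · (78 / (4·e^78)) = 78

Interpretation: for a small percentage change in X, the percentage change in Y is approximately 78.00 times as large.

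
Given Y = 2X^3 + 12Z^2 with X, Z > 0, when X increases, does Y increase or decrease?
Y increases

Taking the partial derivative:
∂Y/∂X = 6X^2

∂Y/∂X = 6X^2 > 0 (assuming positive values)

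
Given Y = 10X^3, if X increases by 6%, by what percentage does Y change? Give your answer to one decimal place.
19.1%

For Y = 10X^3:
If X → X(1 + 0.06)
Then Y → Y · (1 + 0.06)^3
     ≈ Y · 1.1910

Percentage change = ((1 + 0.06)^3 − 1) × 100% ≈ 19.1%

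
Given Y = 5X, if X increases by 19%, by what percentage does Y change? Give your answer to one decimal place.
19.0%

For Y = 5X:
If X → X(1 + 0.19)
Then Y → Y · (1 + 0.19)^1
     = Y · 1.1900

Percentage change = ((1 + 0.19)^1 − 1) × 100% = 19.0%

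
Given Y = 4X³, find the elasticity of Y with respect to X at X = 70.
Elasticity = 3

Elasticity = (dY/dX) · (X/Y)

dY/dX = 12·X²
At X = 70: dY/dX = 58800, Y = 1372000

Elasticity = 58800 · (70 / 1372000) = 3

Interpretation: for a small percentage change in X, the percentage change in Y is approximately 3.00 times as large.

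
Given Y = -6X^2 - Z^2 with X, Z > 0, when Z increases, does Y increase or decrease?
Y decreases

Taking the partial derivative:
∂Y/∂Z = -2Z

∂Y/∂Z = -2Z < 0 (assuming positive values)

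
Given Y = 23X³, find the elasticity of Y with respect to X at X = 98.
Elasticity = 3

Elasticity = (dY/dX) · (X/Y)

dY/dX = 69·X²
At X = 98: dY/dX = 662676, Y = 21647416

Elasticity = 662676 · (98 / 21647416) = 3

Interpretation: for a small percentage change in X, the percentage change in Y is approximately 3.00 times as large.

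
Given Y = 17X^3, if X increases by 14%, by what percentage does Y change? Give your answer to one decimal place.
48.2%

For Y = 17X^3:
If X → X(1 + 0.14)
Then Y → Y · (1 + 0.14)^3
     ≈ Y · 1.4815

Percentage change = ((1 + 0.14)^3 − 1) × 100% ≈ 48.2%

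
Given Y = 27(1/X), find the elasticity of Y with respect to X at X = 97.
Elasticity = -1

Elasticity = (dY/dX) · (X/Y)

dY/dX = -27/X²
At X = 97: dY/dX = -27/9409, Y = 27/97

Elasticity = (-27/9409) · (97 / (27/97)) = -1

Interpretation: for a small percentage change in X, the percentage change in Y is approximately -1.00 times as large.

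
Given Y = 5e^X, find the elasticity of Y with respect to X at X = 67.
Elasticity = 67

Elasticity = (dY/dX) · (X/Y)

dY/dX = 5·e^X
At X = 67: dY/dX = 5·e^67, Y = 5·e^67

Elasticity = (5·e^67) · (67 / (5·e^67)) = 67

Interpretation: for a small percentage change in X, the percentage change in Y is approximately 67.00 times as large.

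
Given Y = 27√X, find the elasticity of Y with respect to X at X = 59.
Elasticity = 1/2

Elasticity = (dY/dX) · (X/Y)

dY/dX = 27/(2·√X)
At X = 59: dY/dX = 27·√59/118, Y = 27·√59

Elasticity = (27·√59/118) · (59 / (27·√59)) = 1/2

Interpretation: for a small percentage change in X, the percentage change in Y is approximately 0.50 times as large.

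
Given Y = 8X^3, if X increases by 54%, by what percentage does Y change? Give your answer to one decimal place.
265.2%

For Y = 8X^3:
If X → X(1 + 0.54)
Then Y → Y · (1 + 0.54)^3
     ≈ Y · 3.6523

Percentage change = ((1 + 0.54)^3 − 1) × 100% ≈ 265.2%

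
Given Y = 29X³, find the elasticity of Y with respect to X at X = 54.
Elasticity = 3

Elasticity = (dY/dX) · (X/Y)

dY/dX = 87·X²
At X = 54: dY/dX = 253692, Y = 4566456

Elasticity = 253692 · (54 / 4566456) = 3

Interpretation: for a small percentage change in X, the percentage change in Y is approximately 3.00 times as large.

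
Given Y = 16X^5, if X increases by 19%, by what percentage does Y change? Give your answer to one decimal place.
138.6%

For Y = 16X^5:
If X → X(1 + 0.19)
Then Y → Y · (1 + 0.19)^5
     ≈ Y · 2.3864

Percentage change = ((1 + 0.19)^5 − 1) × 100% ≈ 138.6%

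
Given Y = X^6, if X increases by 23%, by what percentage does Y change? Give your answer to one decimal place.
246.3%

For Y = X^6:
If X → X(1 + 0.23)
Then Y → Y · (1 + 0.23)^6
     ≈ Y · 3.4628

Percentage change = ((1 + 0.23)^6 − 1) × 100% ≈ 246.3%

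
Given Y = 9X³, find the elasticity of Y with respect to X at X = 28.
Elasticity = 3

Elasticity = (dY/dX) · (X/Y)

dY/dX = 27·X²
At X = 28: dY/dX = 21168, Y = 197568

Elasticity = 21168 · (28 / 197568) = 3

Interpretation: for a small percentage change in X, the percentage change in Y is approximately 3.00 times as large.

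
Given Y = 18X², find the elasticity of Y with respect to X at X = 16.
Elasticity = 2

Elasticity = (dY/dX) · (X/Y)

dY/dX = 36·X
At X = 16: dY/dX = 576, Y = 4608

Elasticity = 576 · (16 / 4608) = 2

Interpretation: for a small percentage change in X, the percentage change in Y is approximately 2.00 times as large.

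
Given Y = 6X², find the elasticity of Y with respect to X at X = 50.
Elasticity = 2

Elasticity = (dY/dX) · (X/Y)

dY/dX = 12·X
At X = 50: dY/dX = 600, Y = 15000

Elasticity = 600 · (50 / 15000) = 2

Interpretation: for a small percentage change in X, the percentage change in Y is approximately 2.00 times as large.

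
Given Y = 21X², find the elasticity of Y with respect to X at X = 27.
Elasticity = 2

Elasticity = (dY/dX) · (X/Y)

dY/dX = 42·X
At X = 27: dY/dX = 1134, Y = 15309

Elasticity = 1134 · (27 / 15309) = 2

Interpretation: for a small percentage change in X, the percentage change in Y is approximately 2.00 times as large.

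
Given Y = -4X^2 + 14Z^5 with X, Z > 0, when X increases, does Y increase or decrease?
Y decreases

Taking the partial derivative:
∂Y/∂X = -8X

∂Y/∂X = -8X < 0 (assuming positive values)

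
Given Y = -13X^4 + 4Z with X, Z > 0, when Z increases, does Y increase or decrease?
Y increases

Taking the partial derivative:
∂Y/∂Z = 4

∂Y/∂Z = 4 > 0 (assuming positive values)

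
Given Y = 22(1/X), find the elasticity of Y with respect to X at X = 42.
Elasticity = -1

Elasticity = (dY/dX) · (X/Y)

dY/dX = -22/X²
At X = 42: dY/dX = -11/882, Y = 11/21

Elasticity = (-11/882) · (42 / (11/21)) = -1

Interpretation: for a small percentage change in X, the percentage change in Y is approximately -1.00 times as large.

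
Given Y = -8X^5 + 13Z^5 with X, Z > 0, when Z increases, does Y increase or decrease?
Y increases

Taking the partial derivative:
∂Y/∂Z = 65Z^4

∂Y/∂Z = 65Z^4 > 0 (assuming positive values)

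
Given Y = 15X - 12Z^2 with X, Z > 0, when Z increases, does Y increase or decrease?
Y decreases

Taking the partial derivative:
∂Y/∂Z = -24Z

∂Y/∂Z = -24Z < 0 (assuming positive values)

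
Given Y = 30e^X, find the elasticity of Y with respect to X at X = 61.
Elasticity = 61

Elasticity = (dY/dX) · (X/Y)

dY/dX = 30·e^X
At X = 61: dY/dX = 30·e^61, Y = 30·e^61

Elasticity = (30·e^61) · (61 / (30·e^61)) = 61

Interpretation: for a small percentage change in X, the percentage change in Y is approximately 61.00 times as large.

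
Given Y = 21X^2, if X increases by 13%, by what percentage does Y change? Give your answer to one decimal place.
27.7%

For Y = 21X^2:
If X → X(1 + 0.13)
Then Y → Y · (1 + 0.13)^2
     = Y · 1.2769

Percentage change = ((1 + 0.13)^2 − 1) × 100% ≈ 27.7%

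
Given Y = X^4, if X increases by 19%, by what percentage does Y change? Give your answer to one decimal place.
100.5%

For Y = X^4:
If X → X(1 + 0.19)
Then Y → Y · (1 + 0.19)^4
     ≈ Y · 2.0053

Percentage change = ((1 + 0.19)^4 − 1) × 100% ≈ 100.5%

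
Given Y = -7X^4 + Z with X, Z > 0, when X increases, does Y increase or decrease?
Y decreases

Taking the partial derivative:
∂Y/∂X = -28X^3

∂Y/∂X = -28X^3 < 0 (assuming positive values)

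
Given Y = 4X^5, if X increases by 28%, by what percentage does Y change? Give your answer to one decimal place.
243.6%

For Y = 4X^5:
If X → X(1 + 0.28)
Then Y → Y · (1 + 0.28)^5
     ≈ Y · 3.4360

Percentage change = ((1 + 0.28)^5 − 1) × 100% ≈ 243.6%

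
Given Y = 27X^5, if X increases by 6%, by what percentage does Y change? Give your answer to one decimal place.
33.8%

For Y = 27X^5:
If X → X(1 + 0.06)
Then Y → Y · (1 + 0.06)^5
     ≈ Y · 1.3382

Percentage change = ((1 + 0.06)^5 − 1) × 100% ≈ 33.8%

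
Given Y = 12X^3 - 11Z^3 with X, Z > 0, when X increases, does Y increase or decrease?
Y increases

Taking the partial derivative:
∂Y/∂X = 36X^2

∂Y/∂X = 36X^2 > 0 (assuming positive values)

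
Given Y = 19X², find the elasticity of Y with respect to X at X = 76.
Elasticity = 2

Elasticity = (dY/dX) · (X/Y)

dY/dX = 38·X
At X = 76: dY/dX = 2888, Y = 109744

Elasticity = 2888 · (76 / 109744) = 2

Interpretation: for a small percentage change in X, the percentage change in Y is approximately 2.00 times as large.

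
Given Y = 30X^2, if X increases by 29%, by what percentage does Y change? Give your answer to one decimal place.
66.4%

For Y = 30X^2:
If X → X(1 + 0.29)
Then Y → Y · (1 + 0.29)^2
     = Y · 1.6641

Percentage change = ((1 + 0.29)^2 − 1) × 100% ≈ 66.4%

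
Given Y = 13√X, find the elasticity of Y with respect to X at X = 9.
Elasticity = 1/2

Elasticity = (dY/dX) · (X/Y)

dY/dX = 13/(2·√X)
At X = 9: dY/dX = 13/6, Y = 39

Elasticity = (13/6) · (9 / 39) = 1/2

Interpretation: for a small percentage change in X, the percentage change in Y is approximately 0.50 times as large.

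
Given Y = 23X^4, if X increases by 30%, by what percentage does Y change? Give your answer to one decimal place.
185.6%

For Y = 23X^4:
If X → X(1 + 0.3)
Then Y → Y · (1 + 0.3)^4
     = Y · 2.8561

Percentage change = ((1 + 0.3)^4 − 1) × 100% ≈ 185.6%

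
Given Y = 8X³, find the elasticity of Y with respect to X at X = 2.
Elasticity = 3

Elasticity = (dY/dX) · (X/Y)

dY/dX = 24·X²
At X = 2: dY/dX = 96, Y = 64

Elasticity = 96 · (2 / 64) = 3

Interpretation: for a small percentage change in X, the percentage change in Y is approximately 3.00 times as large.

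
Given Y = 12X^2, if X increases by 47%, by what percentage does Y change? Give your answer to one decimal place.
116.1%

For Y = 12X^2:
If X → X(1 + 0.47)
Then Y → Y · (1 + 0.47)^2
     = Y · 2.1609

Percentage change = ((1 + 0.47)^2 − 1) × 100% ≈ 116.1%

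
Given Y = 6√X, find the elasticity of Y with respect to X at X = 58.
Elasticity = 1/2

Elasticity = (dY/dX) · (X/Y)

dY/dX = 3/√X
At X = 58: dY/dX = 3·√58/58, Y = 6·√58

Elasticity = (3·√58/58) · (58 / (6·√58)) = 1/2

Interpretation: for a small percentage change in X, the percentage change in Y is approximately 0.50 times as large.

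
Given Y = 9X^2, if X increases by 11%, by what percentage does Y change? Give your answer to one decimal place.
23.2%

For Y = 9X^2:
If X → X(1 + 0.11)
Then Y → Y · (1 + 0.11)^2
     = Y · 1.2321

Percentage change = ((1 + 0.11)^2 − 1) × 100% ≈ 23.2%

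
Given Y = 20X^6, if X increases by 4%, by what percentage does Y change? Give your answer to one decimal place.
26.5%

For Y = 20X^6:
If X → X(1 + 0.04)
Then Y → Y · (1 + 0.04)^6
     ≈ Y · 1.2653

Percentage change = ((1 + 0.04)^6 − 1) × 100% ≈ 26.5%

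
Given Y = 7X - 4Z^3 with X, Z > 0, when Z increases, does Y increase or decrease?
Y decreases

Taking the partial derivative:
∂Y/∂Z = -12Z^2

∂Y/∂Z = -12Z^2 < 0 (assuming positive values)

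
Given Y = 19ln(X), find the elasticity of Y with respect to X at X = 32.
Elasticity = 1/ln(32) ≈ 0.2885

Elasticity = (dY/dX) · (X/Y)

dY/dX = 19/X
At X = 32: dY/dX = 19/32, Y = 19·ln(32)

Elasticity = (19/32) · (32 / (19·ln(32))) = 1/ln(32) ≈ 0.2885

Interpretation: for a small percentage change in X, the percentage change in Y is approximately 0.29 times as large.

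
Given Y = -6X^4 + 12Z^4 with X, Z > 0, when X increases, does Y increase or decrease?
Y decreases

Taking the partial derivative:
∂Y/∂X = -24X^3

∂Y/∂X = -24X^3 < 0 (assuming positive values)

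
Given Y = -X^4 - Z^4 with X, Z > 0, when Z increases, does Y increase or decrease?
Y decreases

Taking the partial derivative:
∂Y/∂Z = -4Z^3

∂Y/∂Z = -4Z^3 < 0 (assuming positive values)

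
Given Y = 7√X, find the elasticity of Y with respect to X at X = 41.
Elasticity = 1/2

Elasticity = (dY/dX) · (X/Y)

dY/dX = 7/(2·√X)
At X = 41: dY/dX = 7·√41/82, Y = 7·√41

Elasticity = (7·√41/82) · (41 / (7·√41)) = 1/2

Interpretation: for a small percentage change in X, the percentage change in Y is approximately 0.50 times as large.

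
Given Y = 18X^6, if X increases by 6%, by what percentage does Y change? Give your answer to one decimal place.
41.9%

For Y = 18X^6:
If X → X(1 + 0.06)
Then Y → Y · (1 + 0.06)^6
     ≈ Y · 1.4185

Percentage change = ((1 + 0.06)^6 − 1) × 100% ≈ 41.9%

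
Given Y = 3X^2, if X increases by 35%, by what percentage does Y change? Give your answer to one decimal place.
82.3%

For Y = 3X^2:
If X → X(1 + 0.35)
Then Y → Y · (1 + 0.35)^2
     = Y · 1.8225

Percentage change = ((1 + 0.35)^2 − 1) × 100% ≈ 82.3%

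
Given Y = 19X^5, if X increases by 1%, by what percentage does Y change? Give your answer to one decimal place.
5.1%

For Y = 19X^5:
If X → X(1 + 0.01)
Then Y → Y · (1 + 0.01)^5
     ≈ Y · 1.0510

Percentage change = ((1 + 0.01)^5 − 1) × 100% ≈ 5.1%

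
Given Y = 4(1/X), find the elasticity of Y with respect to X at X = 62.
Elasticity = -1

Elasticity = (dY/dX) · (X/Y)

dY/dX = -4/X²
At X = 62: dY/dX = -1/961, Y = 2/31

Elasticity = (-1/961) · (62 / (2/31)) = -1

Interpretation: for a small percentage change in X, the percentage change in Y is approximately -1.00 times as large.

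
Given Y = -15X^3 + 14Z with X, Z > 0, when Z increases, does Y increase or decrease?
Y increases

Taking the partial derivative:
∂Y/∂Z = 14

∂Y/∂Z = 14 > 0 (assuming positive values)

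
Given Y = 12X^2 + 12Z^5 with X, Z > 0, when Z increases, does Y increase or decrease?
Y increases

Taking the partial derivative:
∂Y/∂Z = 60Z^4

∂Y/∂Z = 60Z^4 > 0 (assuming positive values)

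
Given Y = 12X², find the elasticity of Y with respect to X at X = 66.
Elasticity = 2

Elasticity = (dY/dX) · (X/Y)

dY/dX = 24·X
At X = 66: dY/dX = 1584, Y = 52272

Elasticity = 1584 · (66 / 52272) = 2

Interpretation: for a small percentage change in X, the percentage change in Y is approximately 2.00 times as large.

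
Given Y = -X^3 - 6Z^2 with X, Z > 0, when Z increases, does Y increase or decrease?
Y decreases

Taking the partial derivative:
∂Y/∂Z = -12Z

∂Y/∂Z = -12Z < 0 (assuming positive values)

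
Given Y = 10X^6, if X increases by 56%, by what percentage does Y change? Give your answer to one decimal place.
1341.3%

For Y = 10X^6:
If X → X(1 + 0.56)
Then Y → Y · (1 + 0.56)^6
     ≈ Y · 14.4128

Percentage change = ((1 + 0.56)^6 − 1) × 100% ≈ 1341.3%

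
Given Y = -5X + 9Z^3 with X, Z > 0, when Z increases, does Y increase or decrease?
Y increases

Taking the partial derivative:
∂Y/∂Z = 27Z^2

∂Y/∂Z = 27Z^2 > 0 (assuming positive values)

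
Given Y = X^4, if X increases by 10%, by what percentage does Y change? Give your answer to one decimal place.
46.4%

For Y = X^4:
If X → X(1 + 0.1)
Then Y → Y · (1 + 0.1)^4
     = Y · 1.4641

Percentage change = ((1 + 0.1)^4 − 1) × 100% ≈ 46.4%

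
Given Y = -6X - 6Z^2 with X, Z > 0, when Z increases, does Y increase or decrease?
Y decreases

Taking the partial derivative:
∂Y/∂Z = -12Z

∂Y/∂Z = -12Z < 0 (assuming positive values)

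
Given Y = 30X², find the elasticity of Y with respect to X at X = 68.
Elasticity = 2

Elasticity = (dY/dX) · (X/Y)

dY/dX = 60·X
At X = 68: dY/dX = 4080, Y = 138720

Elasticity = 4080 · (68 / 138720) = 2

Interpretation: for a small percentage change in X, the percentage change in Y is approximately 2.00 times as large.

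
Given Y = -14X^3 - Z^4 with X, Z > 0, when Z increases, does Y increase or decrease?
Y decreases

Taking the partial derivative:
∂Y/∂Z = -4Z^3

∂Y/∂Z = -4Z^3 < 0 (assuming positive values)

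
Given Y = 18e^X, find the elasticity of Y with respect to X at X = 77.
Elasticity = 77

Elasticity = (dY/dX) · (X/Y)

dY/dX = 18·e^X
At X = 77: dY/dX = 18·e^77, Y = 18·e^77

Elasticity = (18·e^77) · (77 / (18·e^77)) = 77

Interpretation: for a small percentage change in X, the percentage change in Y is approximately 77.00 times as large.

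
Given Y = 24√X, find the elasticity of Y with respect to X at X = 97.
Elasticity = 1/2

Elasticity = (dY/dX) · (X/Y)

dY/dX = 12/√X
At X = 97: dY/dX = 12·√97/97, Y = 24·√97

Elasticity = (12·√97/97) · (97 / (24·√97)) = 1/2

Interpretation: for a small percentage change in X, the percentage change in Y is approximately 0.50 times as large.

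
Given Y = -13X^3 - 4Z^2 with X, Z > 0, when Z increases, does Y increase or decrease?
Y decreases

Taking the partial derivative:
∂Y/∂Z = -8Z

∂Y/∂Z = -8Z < 0 (assuming positive values)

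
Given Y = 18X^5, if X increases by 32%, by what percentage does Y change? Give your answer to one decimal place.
300.7%

For Y = 18X^5:
If X → X(1 + 0.32)
Then Y → Y · (1 + 0.32)^5
     ≈ Y · 4.0075

Percentage change = ((1 + 0.32)^5 − 1) × 100% ≈ 300.7%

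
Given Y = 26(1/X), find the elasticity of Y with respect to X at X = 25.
Elasticity = -1

Elasticity = (dY/dX) · (X/Y)

dY/dX = -26/X²
At X = 25: dY/dX = -26/625, Y = 26/25

Elasticity = (-26/625) · (25 / (26/25)) = -1

Interpretation: for a small percentage change in X, the percentage change in Y is approximately -1.00 times as large.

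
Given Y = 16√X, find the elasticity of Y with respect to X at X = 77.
Elasticity = 1/2

Elasticity = (dY/dX) · (X/Y)

dY/dX = 8/√X
At X = 77: dY/dX = 8·√77/77, Y = 16·√77

Elasticity = (8·√77/77) · (77 / (16·√77)) = 1/2

Interpretation: for a small percentage change in X, the percentage change in Y is approximately 0.50 times as large.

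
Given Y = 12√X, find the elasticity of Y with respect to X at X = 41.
Elasticity = 1/2

Elasticity = (dY/dX) · (X/Y)

dY/dX = 6/√X
At X = 41: dY/dX = 6·√41/41, Y = 12·√41

Elasticity = (6·√41/41) · (41 / (12·√41)) = 1/2

Interpretation: for a small percentage change in X, the percentage change in Y is approximately 0.50 times as large.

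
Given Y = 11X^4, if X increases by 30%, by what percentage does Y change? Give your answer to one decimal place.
185.6%

For Y = 11X^4:
If X → X(1 + 0.3)
Then Y → Y · (1 + 0.3)^4
     = Y · 2.8561

Percentage change = ((1 + 0.3)^4 − 1) × 100% ≈ 185.6%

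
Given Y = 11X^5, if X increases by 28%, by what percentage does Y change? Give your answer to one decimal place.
243.6%

For Y = 11X^5:
If X → X(1 + 0.28)
Then Y → Y · (1 + 0.28)^5
     ≈ Y · 3.4360

Percentage change = ((1 + 0.28)^5 − 1) × 100% ≈ 243.6%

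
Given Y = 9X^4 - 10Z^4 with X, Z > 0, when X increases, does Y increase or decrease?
Y increases

Taking the partial derivative:
∂Y/∂X = 36X^3

∂Y/∂X = 36X^3 > 0 (assuming positive values)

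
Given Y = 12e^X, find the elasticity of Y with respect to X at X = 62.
Elasticity = 62

Elasticity = (dY/dX) · (X/Y)

dY/dX = 12·e^X
At X = 62: dY/dX = 12·e^62, Y = 12·e^62

Elasticity = (12·e^62) · (62 / (12·e^62)) = 62

Interpretation: for a small percentage change in X, the percentage change in Y is approximately 62.00 times as large.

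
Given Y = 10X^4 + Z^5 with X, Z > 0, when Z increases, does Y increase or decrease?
Y increases

Taking the partial derivative:
∂Y/∂Z = 5Z^4

∂Y/∂Z = 5Z^4 > 0 (assuming positive values)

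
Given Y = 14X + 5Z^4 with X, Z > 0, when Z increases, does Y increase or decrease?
Y increases

Taking the partial derivative:
∂Y/∂Z = 20Z^3

∂Y/∂Z = 20Z^3 > 0 (assuming positive values)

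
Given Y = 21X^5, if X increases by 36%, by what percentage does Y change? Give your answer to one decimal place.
365.3%

For Y = 21X^5:
If X → X(1 + 0.36)
Then Y → Y · (1 + 0.36)^5
     ≈ Y · 4.6526

Percentage change = ((1 + 0.36)^5 − 1) × 100% ≈ 365.3%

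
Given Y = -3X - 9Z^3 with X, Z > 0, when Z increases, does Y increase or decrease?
Y decreases

Taking the partial derivative:
∂Y/∂Z = -27Z^2

∂Y/∂Z = -27Z^2 < 0 (assuming positive values)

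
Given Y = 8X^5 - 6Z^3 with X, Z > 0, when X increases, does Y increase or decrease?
Y increases

Taking the partial derivative:
∂Y/∂X = 40X^4

∂Y/∂X = 40X^4 > 0 (assuming positive values)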